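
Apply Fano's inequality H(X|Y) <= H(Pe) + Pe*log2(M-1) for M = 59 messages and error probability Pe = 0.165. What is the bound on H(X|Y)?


H(Pe) = -Pe*log2(Pe) - (1-Pe)*log2(1-Pe) = -0.165*log2(0.165) - 0.835*log2(0.835) = 0.428911 + 0.217227 = 0.6461. Pe*log2(M-1) = 0.165*log2(58) = 0.966567. Bound = H(Pe) + Pe*log2(M-1) = 0.428911 + 0.217227 + 0.966567 = 1.6127

1.6127 bits


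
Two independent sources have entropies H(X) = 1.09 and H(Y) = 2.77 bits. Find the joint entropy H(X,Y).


For independent variables, H(X,Y) = H(X) + H(Y) = 1.09 + 2.77 = 3.86

3.86 bits


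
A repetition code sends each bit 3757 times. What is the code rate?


Rate = k/n = 1/3757

1/3757


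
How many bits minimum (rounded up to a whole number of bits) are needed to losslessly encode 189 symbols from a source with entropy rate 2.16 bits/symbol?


Minimum bits >= n * H = 189 * 2.16 = 408.24, rounded up to a whole number of bits = 409

409 bits


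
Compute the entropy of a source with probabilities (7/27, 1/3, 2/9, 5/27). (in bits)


H = -sum(p_i * log2(p_i)). Terms: -(7/27)*log2(7/27) = 0.504916; -(1/3)*log2(1/3) = 0.528321; -(2/9)*log2(2/9) = 0.482206; -(5/27)*log2(5/27) = 0.450548. H = 0.504916 + 0.528321 + 0.482206 + 0.450548 = 1.966

1.966 bits


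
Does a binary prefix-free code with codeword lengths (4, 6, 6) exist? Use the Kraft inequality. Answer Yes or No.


Kraft sum = sum(2^(-l_i)) = 0.0938, need <= 1. Result: satisfied (a binary prefix-free code with these lengths exists)

Yes


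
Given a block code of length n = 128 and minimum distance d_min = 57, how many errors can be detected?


Detection capability = d_min - 1 = 57 - 1 = 56

56 errors


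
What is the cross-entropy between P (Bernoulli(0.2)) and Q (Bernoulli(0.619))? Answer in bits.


H(P,Q) = -p*log2(q) - (1-p)*log2(1-q). -0.2*log2(0.619) = 0.138398; -0.8*log2(0.381) = 1.113710. H(P,Q) = 0.138398 + 1.113710 = 1.2521

1.2521 bits


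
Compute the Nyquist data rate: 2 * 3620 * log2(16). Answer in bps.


Rate = 2 * B * log2(M) = 2 * 3620 * 4.0 = 28960.0

28960.0 bps


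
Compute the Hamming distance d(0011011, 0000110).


Count differing positions: . . ^ ^ ^ . ^ = 4 differences

4


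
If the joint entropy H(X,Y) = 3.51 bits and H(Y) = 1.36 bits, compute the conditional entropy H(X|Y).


H(X|Y) = H(X,Y) - H(Y) = 3.51 - 1.36 = 2.15

2.15 bits


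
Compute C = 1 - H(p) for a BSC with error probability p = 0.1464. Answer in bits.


H(p) = -p*log2(p) - (1-p)*log2(1-p) = -0.1464*log2(0.1464) - 0.8536*log2(0.8536) = 0.405823 + 0.194935 = 0.6008. C = 1 - H(p) = 1 - 0.6008 = 0.3992

0.3992 bits


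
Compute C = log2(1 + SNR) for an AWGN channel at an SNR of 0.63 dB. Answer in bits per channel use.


SNR_linear = 10^(0.63/10) = 1.1561; C = log2(1 + SNR_linear) = log2(1 + 1.1561) = 1.1084

1.1084 bits/channel use


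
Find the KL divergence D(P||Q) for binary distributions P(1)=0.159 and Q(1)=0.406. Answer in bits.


KL = p*log2(p/q) + (1-p)*log2((1-p)/(1-q)) = 0.159*log2(0.159/0.406) + 0.841*log2(0.841/0.594) = 0.2068

0.2068 bits


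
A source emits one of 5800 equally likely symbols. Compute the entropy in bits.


H = log2(n) = log2(5800) = 12.5018

12.5018 bits


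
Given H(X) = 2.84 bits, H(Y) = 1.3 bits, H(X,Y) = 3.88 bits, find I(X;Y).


I(X;Y) = H(X) + H(Y) - H(X,Y) = 2.84 + 1.3 - 3.88 = 0.26

0.26 bits


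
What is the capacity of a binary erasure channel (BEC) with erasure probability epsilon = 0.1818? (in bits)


C = 1 - epsilon = 1 - 0.1818 = 0.8182

0.8182 bits


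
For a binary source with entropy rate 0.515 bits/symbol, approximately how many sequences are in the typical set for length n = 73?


log2|A_typical| = nH = 73 * 0.515 = 37.595, so |A_typical| ~ 2^37.595 = 2.076e+11

2.076e+11


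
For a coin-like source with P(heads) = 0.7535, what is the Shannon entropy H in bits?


H = -p*log2(p) - (1-p)*log2(1-p). -0.7535*log2(0.7535) = 0.307670; -0.2465*log2(0.2465) = 0.498014. H = 0.307670 + 0.498014 = 0.8057

0.8057 bits


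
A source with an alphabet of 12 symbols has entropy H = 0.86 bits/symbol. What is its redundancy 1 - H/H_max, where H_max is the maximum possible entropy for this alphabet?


H_max = log2(K) = log2(12) = 3.585 bits/symbol. Redundancy = 1 - H/H_max = 1 - 0.86/3.585 = 1 - 0.2399 = 0.7601

0.7601


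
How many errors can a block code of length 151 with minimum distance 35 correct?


Correction capability = floor((d-1)/2) = floor((35-1)/2) = 17

17 errors


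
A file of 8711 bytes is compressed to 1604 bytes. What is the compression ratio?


Ratio = original / compressed = 8711 / 1604 = 5.4308

5.4308


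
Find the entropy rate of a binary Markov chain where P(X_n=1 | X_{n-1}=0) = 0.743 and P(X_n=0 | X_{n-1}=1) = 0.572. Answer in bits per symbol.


Stationary distribution: pi_0 = p10/(p01+p10) = 0.435, pi_1 = 0.565. Entropy rate H' = pi_0*H(p01) + pi_1*H(p10) = 0.435*0.8222 + 0.565*0.985 = 0.9142

0.9142 bits/symbol


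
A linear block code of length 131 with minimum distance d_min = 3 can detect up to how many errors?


Detection capability = d_min - 1 = 3 - 1 = 2

2 errors


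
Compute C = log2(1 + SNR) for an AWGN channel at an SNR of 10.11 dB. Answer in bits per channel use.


SNR_linear = 10^(10.11/10) = 10.2565; C = log2(1 + SNR_linear) = log2(1 + 10.2565) = 3.4927

3.4927 bits/channel use


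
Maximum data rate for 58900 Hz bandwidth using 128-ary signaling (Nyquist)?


Rate = 2 * B * log2(M) = 2 * 58900 * 7.0 = 824600.0

824600.0 bps


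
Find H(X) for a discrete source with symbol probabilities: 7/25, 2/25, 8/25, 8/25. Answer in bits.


H = -sum(p_i * log2(p_i)). Terms: -(7/25)*log2(7/25) = 0.514220; -(2/25)*log2(2/25) = 0.291508; -(8/25)*log2(8/25) = 0.526034; -(8/25)*log2(8/25) = 0.526034. H = 0.514220 + 0.291508 + 0.526034 + 0.526034 = 1.8578

1.8578 bits


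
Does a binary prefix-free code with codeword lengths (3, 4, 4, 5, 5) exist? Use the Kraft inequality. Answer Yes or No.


Kraft sum = sum(2^(-l_i)) = 0.3125, need <= 1. Result: satisfied (a binary prefix-free code with these lengths exists)

Yes


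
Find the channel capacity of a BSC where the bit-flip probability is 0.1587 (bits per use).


H(p) = -p*log2(p) - (1-p)*log2(1-p) = -0.1587*log2(0.1587) - 0.8413*log2(0.8413) = 0.421448 + 0.209743 = 0.6312. C = 1 - H(p) = 1 - 0.6312 = 0.3688

0.3688 bits


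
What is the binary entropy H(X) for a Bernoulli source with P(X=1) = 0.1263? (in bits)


H = -p*log2(p) - (1-p)*log2(1-p). -0.1263*log2(0.1263) = 0.377015; -0.8737*log2(0.8737) = 0.170188. H = 0.377015 + 0.170188 = 0.5472

0.5472 bits


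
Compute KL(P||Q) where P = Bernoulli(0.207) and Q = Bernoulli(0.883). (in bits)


KL = p*log2(p/q) + (1-p)*log2((1-p)/(1-q)) = 0.207*log2(0.207/0.883) + 0.793*log2(0.793/0.117) = 1.7561

1.7561 bits


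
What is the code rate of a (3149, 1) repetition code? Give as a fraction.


Rate = k/n = 1/3149

1/3149


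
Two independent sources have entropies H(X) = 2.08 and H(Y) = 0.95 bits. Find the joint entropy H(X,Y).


For independent variables, H(X,Y) = H(X) + H(Y) = 2.08 + 0.95 = 3.03

3.03 bits


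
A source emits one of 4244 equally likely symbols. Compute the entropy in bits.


H = log2(n) = log2(4244) = 12.0512

12.0512 bits


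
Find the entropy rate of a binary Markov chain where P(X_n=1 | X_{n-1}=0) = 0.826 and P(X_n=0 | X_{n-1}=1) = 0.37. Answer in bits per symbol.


Stationary distribution: pi_0 = p10/(p01+p10) = 0.3094, pi_1 = 0.6906. Entropy rate H' = pi_0*H(p01) + pi_1*H(p10) = 0.3094*0.6668 + 0.6906*0.9507 = 0.8628

0.8628 bits/symbol


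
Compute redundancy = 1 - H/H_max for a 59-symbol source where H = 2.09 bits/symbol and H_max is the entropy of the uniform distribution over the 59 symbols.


H_max = log2(K) = log2(59) = 5.8826 bits/symbol. Redundancy = 1 - H/H_max = 1 - 2.09/5.8826 = 1 - 0.3553 = 0.6447

0.6447


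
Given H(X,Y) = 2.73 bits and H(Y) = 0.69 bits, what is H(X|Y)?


H(X|Y) = H(X,Y) - H(Y) = 2.73 - 0.69 = 2.04

2.04 bits


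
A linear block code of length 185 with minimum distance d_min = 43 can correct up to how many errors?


Correction capability = floor((d-1)/2) = floor((43-1)/2) = 21

21 errors


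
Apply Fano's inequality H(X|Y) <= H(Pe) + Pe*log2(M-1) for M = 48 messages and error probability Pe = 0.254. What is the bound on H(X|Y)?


H(Pe) = -Pe*log2(Pe) - (1-Pe)*log2(1-Pe) = -0.254*log2(0.254) - 0.746*log2(0.746) = 0.502183 + 0.315373 = 0.8176. Pe*log2(M-1) = 0.254*log2(47) = 1.410866. Bound = H(Pe) + Pe*log2(M-1) = 0.502183 + 0.315373 + 1.410866 = 2.2284

2.2284 bits


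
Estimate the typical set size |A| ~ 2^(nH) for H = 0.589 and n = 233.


log2|A_typical| = nH = 233 * 0.589 = 137.237, so |A_typical| ~ 2^137.237 = 2.053e+41

2.053e+41


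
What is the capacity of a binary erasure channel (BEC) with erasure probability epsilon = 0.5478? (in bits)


C = 1 - epsilon = 1 - 0.5478 = 0.4522

0.4522 bits


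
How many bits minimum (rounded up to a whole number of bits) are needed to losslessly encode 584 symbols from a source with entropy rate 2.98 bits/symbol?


Minimum bits >= n * H = 584 * 2.98 = 1740.32, rounded up to a whole number of bits = 1741

1741 bits


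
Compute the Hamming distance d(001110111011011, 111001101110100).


Count differing positions: ^ ^ . ^ ^ ^ . ^ . ^ . ^ ^ ^ ^ = 11 differences

11


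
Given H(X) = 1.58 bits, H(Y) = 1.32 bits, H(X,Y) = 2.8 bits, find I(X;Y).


I(X;Y) = H(X) + H(Y) - H(X,Y) = 1.58 + 1.32 - 2.8 = 0.1

0.1 bits


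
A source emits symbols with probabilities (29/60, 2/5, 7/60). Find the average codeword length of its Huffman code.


Huffman construction (repeatedly merge the two least-probable nodes; each merge adds 1 bit to every symbol beneath it): 7/60 + 2/5 = 31/60; 29/60 + 31/60 = 1. Resulting codeword lengths (in the order the probabilities were given): (1, 2, 2). L_avg = sum(p_i * l_i) = 29/60*1 + 2/5*2 + 7/60*2 = 91/60 = 1.5167

1.5167 bits


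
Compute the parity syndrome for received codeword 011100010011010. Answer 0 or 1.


Syndrome = XOR of all bits = 0 XOR 1 XOR 1 XOR 1 XOR 0 XOR 0 XOR 0 XOR 1 XOR 0 XOR 0 XOR 1 XOR 1 XOR 0 XOR 1 XOR 0 = 1

1


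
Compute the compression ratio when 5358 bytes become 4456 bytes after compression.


Ratio = original / compressed = 5358 / 4456 = 1.2024

1.2024


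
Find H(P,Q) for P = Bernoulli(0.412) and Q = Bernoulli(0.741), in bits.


H(P,Q) = -p*log2(q) - (1-p)*log2(1-q). -0.412*log2(0.741) = 0.178171; -0.588*log2(0.259) = 1.145998. H(P,Q) = 0.178171 + 1.145998 = 1.3242

1.3242 bits


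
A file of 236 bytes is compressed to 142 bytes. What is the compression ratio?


Ratio = original / compressed = 236 / 142 = 1.662

1.662


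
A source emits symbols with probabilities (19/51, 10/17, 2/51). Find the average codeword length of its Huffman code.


Huffman construction (repeatedly merge the two least-probable nodes; each merge adds 1 bit to every symbol beneath it): 2/51 + 19/51 = 7/17; 7/17 + 10/17 = 1. Resulting codeword lengths (in the order the probabilities were given): (2, 1, 2). L_avg = sum(p_i * l_i) = 19/51*2 + 10/17*1 + 2/51*2 = 24/17 = 1.4118

1.4118 bits


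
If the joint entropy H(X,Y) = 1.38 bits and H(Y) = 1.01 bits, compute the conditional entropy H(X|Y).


H(X|Y) = H(X,Y) - H(Y) = 1.38 - 1.01 = 0.37

0.37 bits


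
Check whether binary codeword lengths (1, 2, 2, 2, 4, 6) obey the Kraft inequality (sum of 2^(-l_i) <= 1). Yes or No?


Kraft sum = sum(2^(-l_i)) = 1.3281, need <= 1. Result: violated (a binary prefix-free code with these lengths cannot exist)

No


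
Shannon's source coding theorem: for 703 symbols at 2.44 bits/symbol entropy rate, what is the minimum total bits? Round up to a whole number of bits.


Minimum bits >= n * H = 703 * 2.44 = 1715.32, rounded up to a whole number of bits = 1716

1716 bits


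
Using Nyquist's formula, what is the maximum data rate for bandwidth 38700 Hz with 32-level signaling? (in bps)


Rate = 2 * B * log2(M) = 2 * 38700 * 5.0 = 387000.0

387000.0 bps


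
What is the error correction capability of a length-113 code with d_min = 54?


Correction capability = floor((d-1)/2) = floor((54-1)/2) = 26

26 errors


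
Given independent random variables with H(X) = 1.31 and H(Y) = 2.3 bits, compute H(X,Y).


For independent variables, H(X,Y) = H(X) + H(Y) = 1.31 + 2.3 = 3.61

3.61 bits


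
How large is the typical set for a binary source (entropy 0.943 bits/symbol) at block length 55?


log2|A_typical| = nH = 55 * 0.943 = 51.865, so |A_typical| ~ 2^51.865 = 4.101e+15

4.101e+15


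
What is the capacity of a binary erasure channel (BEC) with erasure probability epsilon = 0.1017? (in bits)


C = 1 - epsilon = 1 - 0.1017 = 0.8983

0.8983 bits


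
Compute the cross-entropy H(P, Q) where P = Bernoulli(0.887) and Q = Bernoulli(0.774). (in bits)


H(P,Q) = -p*log2(q) - (1-p)*log2(1-q). -0.887*log2(0.774) = 0.327830; -0.113*log2(0.226) = 0.242453. H(P,Q) = 0.327830 + 0.242453 = 0.5703

0.5703 bits


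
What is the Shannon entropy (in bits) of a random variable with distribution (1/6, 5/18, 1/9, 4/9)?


H = -sum(p_i * log2(p_i)). Terms: -(1/6)*log2(1/6) = 0.430827; -(5/18)*log2(5/18) = 0.513332; -(1/9)*log2(1/9) = 0.352214; -(4/9)*log2(4/9) = 0.519967. H = 0.430827 + 0.513332 + 0.352214 + 0.519967 = 1.8163

1.8163 bits


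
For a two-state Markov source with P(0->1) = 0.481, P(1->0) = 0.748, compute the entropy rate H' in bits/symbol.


Stationary distribution: pi_0 = p10/(p01+p10) = 0.6086, pi_1 = 0.3914. Entropy rate H' = pi_0*H(p01) + pi_1*H(p10) = 0.6086*0.999 + 0.3914*0.8144 = 0.9267

0.9267 bits/symbol


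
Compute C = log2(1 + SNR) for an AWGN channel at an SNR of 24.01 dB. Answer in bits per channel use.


SNR_linear = 10^(24.01/10) = 251.7677; C = log2(1 + SNR_linear) = log2(1 + 251.7677) = 7.9817

7.9817 bits/channel use


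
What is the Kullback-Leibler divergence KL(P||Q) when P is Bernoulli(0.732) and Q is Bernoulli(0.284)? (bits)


KL = p*log2(p/q) + (1-p)*log2((1-p)/(1-q)) = 0.732*log2(0.732/0.284) + 0.268*log2(0.268/0.716) = 0.6199

0.6199 bits


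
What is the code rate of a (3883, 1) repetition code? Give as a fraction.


Rate = k/n = 1/3883

1/3883


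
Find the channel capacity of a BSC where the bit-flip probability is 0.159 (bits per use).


H(p) = -p*log2(p) - (1-p)*log2(1-p) = -0.159*log2(0.159) - 0.841*log2(0.841) = 0.421811 + 0.210101 = 0.6319. C = 1 - H(p) = 1 - 0.6319 = 0.3681

0.3681 bits


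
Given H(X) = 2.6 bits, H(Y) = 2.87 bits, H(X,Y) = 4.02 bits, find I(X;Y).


I(X;Y) = H(X) + H(Y) - H(X,Y) = 2.6 + 2.87 - 4.02 = 1.45

1.45 bits


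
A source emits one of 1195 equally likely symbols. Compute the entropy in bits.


H = log2(n) = log2(1195) = 10.2228

10.2228 bits


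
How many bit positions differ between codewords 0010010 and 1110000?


Count differing positions: ^ ^ . . . ^ . = 3 differences

3


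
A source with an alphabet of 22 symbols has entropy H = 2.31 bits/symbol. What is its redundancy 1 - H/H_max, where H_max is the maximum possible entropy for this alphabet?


H_max = log2(K) = log2(22) = 4.4594 bits/symbol. Redundancy = 1 - H/H_max = 1 - 2.31/4.4594 = 1 - 0.518 = 0.482

0.482


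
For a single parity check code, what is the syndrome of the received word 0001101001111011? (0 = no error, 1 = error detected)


Syndrome = XOR of all bits = 0 XOR 0 XOR 0 XOR 1 XOR 1 XOR 0 XOR 1 XOR 0 XOR 0 XOR 1 XOR 1 XOR 1 XOR 1 XOR 0 XOR 1 XOR 1 = 1

1


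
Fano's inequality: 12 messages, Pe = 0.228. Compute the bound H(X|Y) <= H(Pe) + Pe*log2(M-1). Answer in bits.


H(Pe) = -Pe*log2(Pe) - (1-Pe)*log2(1-Pe) = -0.228*log2(0.228) - 0.772*log2(0.772) = 0.486300 + 0.288209 = 0.7745. Pe*log2(M-1) = 0.228*log2(11) = 0.788750. Bound = H(Pe) + Pe*log2(M-1) = 0.486300 + 0.288209 + 0.788750 = 1.5633

1.5633 bits


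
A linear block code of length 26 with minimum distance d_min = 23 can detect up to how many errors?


Detection capability = d_min - 1 = 23 - 1 = 22

22 errors


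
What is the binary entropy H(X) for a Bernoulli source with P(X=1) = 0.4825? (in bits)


H = -p*log2(p) - (1-p)*log2(1-p). -0.4825*log2(0.4825) = 0.507300; -0.5175*log2(0.5175) = 0.491816. H = 0.507300 + 0.491816 = 0.9991

0.9991 bits


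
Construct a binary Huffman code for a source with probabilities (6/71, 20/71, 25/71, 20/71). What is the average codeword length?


Huffman construction (repeatedly merge the two least-probable nodes; each merge adds 1 bit to every symbol beneath it): 6/71 + 20/71 = 26/71; 20/71 + 25/71 = 45/71; 26/71 + 45/71 = 1. Resulting codeword lengths (in the order the probabilities were given): (2, 2, 2, 2). L_avg = sum(p_i * l_i) = 6/71*2 + 20/71*2 + 25/71*2 + 20/71*2 = 2

2.0 bits


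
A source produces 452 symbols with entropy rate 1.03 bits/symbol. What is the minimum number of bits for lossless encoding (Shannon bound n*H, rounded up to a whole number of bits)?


Minimum bits >= n * H = 452 * 1.03 = 465.56, rounded up to a whole number of bits = 466

466 bits


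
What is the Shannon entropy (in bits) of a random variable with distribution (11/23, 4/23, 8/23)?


H = -sum(p_i * log2(p_i)). Terms: -(11/23)*log2(11/23) = 0.508932; -(4/23)*log2(4/23) = 0.438880; -(8/23)*log2(8/23) = 0.529935. H = 0.508932 + 0.438880 + 0.529935 = 1.4777

1.4777 bits


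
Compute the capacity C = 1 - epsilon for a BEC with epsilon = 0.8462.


C = 1 - epsilon = 1 - 0.8462 = 0.1538

0.1538 bits


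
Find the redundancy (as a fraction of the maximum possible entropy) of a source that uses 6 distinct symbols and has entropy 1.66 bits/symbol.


H_max = log2(K) = log2(6) = 2.585 bits/symbol. Redundancy = 1 - H/H_max = 1 - 1.66/2.585 = 1 - 0.6422 = 0.3578

0.3578


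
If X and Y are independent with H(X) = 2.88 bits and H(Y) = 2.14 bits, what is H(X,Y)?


For independent variables, H(X,Y) = H(X) + H(Y) = 2.88 + 2.14 = 5.02

5.02 bits


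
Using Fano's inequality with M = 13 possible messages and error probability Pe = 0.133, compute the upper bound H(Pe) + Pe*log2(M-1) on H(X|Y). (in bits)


H(Pe) = -Pe*log2(Pe) - (1-Pe)*log2(1-Pe) = -0.133*log2(0.133) - 0.867*log2(0.867) = 0.387097 + 0.178512 = 0.5656. Pe*log2(M-1) = 0.133*log2(12) = 0.476800. Bound = H(Pe) + Pe*log2(M-1) = 0.387097 + 0.178512 + 0.476800 = 1.0424

1.0424 bits


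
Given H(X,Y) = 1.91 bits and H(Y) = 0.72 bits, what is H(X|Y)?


H(X|Y) = H(X,Y) - H(Y) = 1.91 - 0.72 = 1.19

1.19 bits


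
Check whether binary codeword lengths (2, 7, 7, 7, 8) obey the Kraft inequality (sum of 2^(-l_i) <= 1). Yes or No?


Kraft sum = sum(2^(-l_i)) = 0.2773, need <= 1. Result: satisfied (a binary prefix-free code with these lengths exists)

Yes


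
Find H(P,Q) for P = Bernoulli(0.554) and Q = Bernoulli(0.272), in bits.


H(P,Q) = -p*log2(q) - (1-p)*log2(1-q). -0.554*log2(0.272) = 1.040590; -0.446*log2(0.728) = 0.204263. H(P,Q) = 1.040590 + 0.204263 = 1.2449

1.2449 bits


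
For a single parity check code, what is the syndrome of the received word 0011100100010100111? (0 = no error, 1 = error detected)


Syndrome = XOR of all bits = 0 XOR 0 XOR 1 XOR 1 XOR 1 XOR 0 XOR 0 XOR 1 XOR 0 XOR 0 XOR 0 XOR 1 XOR 0 XOR 1 XOR 0 XOR 0 XOR 1 XOR 1 XOR 1 = 1

1


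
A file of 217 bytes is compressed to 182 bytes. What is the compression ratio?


Ratio = original / compressed = 217 / 182 = 1.1923

1.1923


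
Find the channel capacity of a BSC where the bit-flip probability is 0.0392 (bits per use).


H(p) = -p*log2(p) - (1-p)*log2(1-p) = -0.0392*log2(0.0392) - 0.9608*log2(0.9608) = 0.183182 + 0.055430 = 0.2386. C = 1 - H(p) = 1 - 0.2386 = 0.7614

0.7614 bits


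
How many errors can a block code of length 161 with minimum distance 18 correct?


Correction capability = floor((d-1)/2) = floor((18-1)/2) = 8

8 errors


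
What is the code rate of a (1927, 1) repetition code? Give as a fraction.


Rate = k/n = 1/1927

1/1927


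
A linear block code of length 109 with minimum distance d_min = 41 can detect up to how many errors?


Detection capability = d_min - 1 = 41 - 1 = 40

40 errors


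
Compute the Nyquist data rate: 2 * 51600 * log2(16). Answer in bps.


Rate = 2 * B * log2(M) = 2 * 51600 * 4.0 = 412800.0

412800.0 bps


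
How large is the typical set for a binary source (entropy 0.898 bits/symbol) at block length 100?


log2|A_typical| = nH = 100 * 0.898 = 89.8, so |A_typical| ~ 2^89.8 = 1.078e+27

1.078e+27


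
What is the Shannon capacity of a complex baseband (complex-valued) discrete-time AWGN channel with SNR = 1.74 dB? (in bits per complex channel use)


SNR_linear = 10^(1.74/10) = 1.4928; C = log2(1 + SNR_linear) = log2(1 + 1.4928) = 1.3178

1.3178 bits/channel use


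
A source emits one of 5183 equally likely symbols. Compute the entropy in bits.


H = log2(n) = log2(5183) = 12.3396

12.3396 bits


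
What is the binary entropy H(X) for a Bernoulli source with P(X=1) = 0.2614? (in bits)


H = -p*log2(p) - (1-p)*log2(1-p). -0.2614*log2(0.2614) = 0.505984; -0.7386*log2(0.7386) = 0.322868. H = 0.505984 + 0.322868 = 0.8289

0.8289 bits


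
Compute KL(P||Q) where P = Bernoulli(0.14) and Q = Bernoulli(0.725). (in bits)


KL = p*log2(p/q) + (1-p)*log2((1-p)/(1-q)) = 0.14*log2(0.14/0.725) + 0.86*log2(0.86/0.275) = 1.0825

1.0825 bits


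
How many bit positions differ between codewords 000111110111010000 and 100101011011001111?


Count differing positions: ^ . . . ^ . ^ . ^ ^ . . . ^ ^ ^ ^ ^ = 10 differences

10


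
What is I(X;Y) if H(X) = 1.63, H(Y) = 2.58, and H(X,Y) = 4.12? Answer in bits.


I(X;Y) = H(X) + H(Y) - H(X,Y) = 1.63 + 2.58 - 4.12 = 0.09

0.09 bits


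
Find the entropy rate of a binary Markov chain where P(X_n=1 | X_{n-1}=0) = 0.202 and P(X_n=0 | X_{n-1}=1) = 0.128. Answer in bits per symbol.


Stationary distribution: pi_0 = p10/(p01+p10) = 0.3879, pi_1 = 0.6121. Entropy rate H' = pi_0*H(p01) + pi_1*H(p10) = 0.3879*0.7259 + 0.6121*0.5519 = 0.6194

0.6194 bits/symbol


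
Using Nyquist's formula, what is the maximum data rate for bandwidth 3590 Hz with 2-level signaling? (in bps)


Rate = 2 * B * log2(M) = 2 * 3590 * 1.0 = 7180.0

7180.0 bps


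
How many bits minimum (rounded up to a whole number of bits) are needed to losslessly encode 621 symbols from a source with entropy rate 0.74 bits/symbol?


Minimum bits >= n * H = 621 * 0.74 = 459.54, rounded up to a whole number of bits = 460

460 bits


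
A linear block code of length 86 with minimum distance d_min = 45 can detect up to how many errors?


Detection capability = d_min - 1 = 45 - 1 = 44

44 errors


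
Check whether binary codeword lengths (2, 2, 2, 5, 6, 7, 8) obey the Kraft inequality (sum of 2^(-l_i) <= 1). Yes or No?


Kraft sum = sum(2^(-l_i)) = 0.8086, need <= 1. Result: satisfied (a binary prefix-free code with these lengths exists)

Yes


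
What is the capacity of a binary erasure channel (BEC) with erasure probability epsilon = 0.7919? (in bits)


C = 1 - epsilon = 1 - 0.7919 = 0.2081

0.2081 bits


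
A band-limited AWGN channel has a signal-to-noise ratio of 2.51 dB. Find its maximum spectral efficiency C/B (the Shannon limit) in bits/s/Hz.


SNR_linear = 10^(2.51/10) = 1.7824; C/B = log2(1 + SNR_linear) = log2(1 + 1.7824) = 1.4763

1.4763 bits/s/Hz


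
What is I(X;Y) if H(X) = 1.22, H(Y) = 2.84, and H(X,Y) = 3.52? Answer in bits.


I(X;Y) = H(X) + H(Y) - H(X,Y) = 1.22 + 2.84 - 3.52 = 0.54

0.54 bits


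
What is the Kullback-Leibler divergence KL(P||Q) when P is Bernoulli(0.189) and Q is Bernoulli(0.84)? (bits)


KL = p*log2(p/q) + (1-p)*log2((1-p)/(1-q)) = 0.189*log2(0.189/0.84) + 0.811*log2(0.811/0.16) = 1.4923

1.4923 bits


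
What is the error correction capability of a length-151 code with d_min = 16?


Correction capability = floor((d-1)/2) = floor((16-1)/2) = 7

7 errors


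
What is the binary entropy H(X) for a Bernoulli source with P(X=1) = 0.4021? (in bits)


H = -p*log2(p) - (1-p)*log2(1-p). -0.4021*log2(0.4021) = 0.528510; -0.5979*log2(0.5979) = 0.443656. H = 0.528510 + 0.443656 = 0.9722

0.9722 bits


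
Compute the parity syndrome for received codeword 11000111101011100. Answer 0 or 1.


Syndrome = XOR of all bits = 1 XOR 1 XOR 0 XOR 0 XOR 0 XOR 1 XOR 1 XOR 1 XOR 1 XOR 0 XOR 1 XOR 0 XOR 1 XOR 1 XOR 1 XOR 0 XOR 0 = 0

0


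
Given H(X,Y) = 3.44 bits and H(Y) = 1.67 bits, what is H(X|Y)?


H(X|Y) = H(X,Y) - H(Y) = 3.44 - 1.67 = 1.77

1.77 bits


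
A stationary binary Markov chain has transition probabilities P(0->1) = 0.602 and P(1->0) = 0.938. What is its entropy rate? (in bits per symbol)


Stationary distribution: pi_0 = p10/(p01+p10) = 0.6091, pi_1 = 0.3909. Entropy rate H' = pi_0*H(p01) + pi_1*H(p10) = 0.6091*0.9698 + 0.3909*0.3353 = 0.7218

0.7218 bits/symbol


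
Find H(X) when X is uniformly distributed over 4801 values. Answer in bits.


H = log2(n) = log2(4801) = 12.2291

12.2291 bits


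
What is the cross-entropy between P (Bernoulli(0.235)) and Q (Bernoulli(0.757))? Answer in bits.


H(P,Q) = -p*log2(q) - (1-p)*log2(1-q). -0.235*log2(0.757) = 0.094384; -0.765*log2(0.243) = 1.561343. H(P,Q) = 0.094384 + 1.561343 = 1.6557

1.6557 bits


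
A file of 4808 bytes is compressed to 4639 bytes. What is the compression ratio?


Ratio = original / compressed = 4808 / 4639 = 1.0364

1.0364


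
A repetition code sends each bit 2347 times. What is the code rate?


Rate = k/n = 1/2347

1/2347


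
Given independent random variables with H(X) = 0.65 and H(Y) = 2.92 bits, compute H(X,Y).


For independent variables, H(X,Y) = H(X) + H(Y) = 0.65 + 2.92 = 3.57

3.57 bits


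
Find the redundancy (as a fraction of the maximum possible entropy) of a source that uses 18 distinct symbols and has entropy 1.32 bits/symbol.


H_max = log2(K) = log2(18) = 4.1699 bits/symbol. Redundancy = 1 - H/H_max = 1 - 1.32/4.1699 = 1 - 0.3166 = 0.6834

0.6834


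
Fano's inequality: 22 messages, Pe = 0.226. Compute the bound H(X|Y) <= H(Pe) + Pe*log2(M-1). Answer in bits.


H(Pe) = -Pe*log2(Pe) - (1-Pe)*log2(1-Pe) = -0.226*log2(0.226) - 0.774*log2(0.774) = 0.484907 + 0.286066 = 0.771. Pe*log2(M-1) = 0.226*log2(21) = 0.992664. Bound = H(Pe) + Pe*log2(M-1) = 0.484907 + 0.286066 + 0.992664 = 1.7636

1.7636 bits


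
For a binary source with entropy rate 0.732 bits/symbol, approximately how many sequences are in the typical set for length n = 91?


log2|A_typical| = nH = 91 * 0.732 = 66.612, so |A_typical| ~ 2^66.612 = 1.128e+20

1.128e+20


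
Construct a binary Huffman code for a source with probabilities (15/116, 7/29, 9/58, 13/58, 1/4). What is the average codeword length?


Huffman construction (repeatedly merge the two least-probable nodes; each merge adds 1 bit to every symbol beneath it): 15/116 + 9/58 = 33/116; 13/58 + 7/29 = 27/58; 1/4 + 33/116 = 31/58; 27/58 + 31/58 = 1. Resulting codeword lengths (in the order the probabilities were given): (3, 2, 3, 2, 2). L_avg = sum(p_i * l_i) = 15/116*3 + 7/29*2 + 9/58*3 + 13/58*2 + 1/4*2 = 265/116 = 2.2845

2.2845 bits


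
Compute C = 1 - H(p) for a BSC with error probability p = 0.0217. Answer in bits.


H(p) = -p*log2(p) - (1-p)*log2(1-p) = -0.0217*log2(0.0217) - 0.9783*log2(0.9783) = 0.119918 + 0.030964 = 0.1509. C = 1 - H(p) = 1 - 0.1509 = 0.8491

0.8491 bits


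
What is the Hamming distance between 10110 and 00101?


Count differing positions: ^ . . ^ ^ = 3 differences

3


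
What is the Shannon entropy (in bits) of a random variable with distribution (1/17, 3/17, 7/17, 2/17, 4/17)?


H = -sum(p_i * log2(p_i)). Terms: -(1/17)*log2(1/17) = 0.240439; -(3/17)*log2(3/17) = 0.441618; -(7/17)*log2(7/17) = 0.527103; -(2/17)*log2(2/17) = 0.363231; -(4/17)*log2(4/17) = 0.491168. H = 0.240439 + 0.441618 + 0.527103 + 0.363231 + 0.491168 = 2.0636

2.0636 bits


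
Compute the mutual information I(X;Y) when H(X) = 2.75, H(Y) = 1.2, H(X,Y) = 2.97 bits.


I(X;Y) = H(X) + H(Y) - H(X,Y) = 2.75 + 1.2 - 2.97 = 0.98

0.98 bits


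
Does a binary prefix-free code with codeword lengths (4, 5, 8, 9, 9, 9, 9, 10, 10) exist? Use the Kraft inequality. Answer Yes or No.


Kraft sum = sum(2^(-l_i)) = 0.1074, need <= 1. Result: satisfied (a binary prefix-free code with these lengths exists)

Yes


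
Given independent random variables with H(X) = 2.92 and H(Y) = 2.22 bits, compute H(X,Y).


For independent variables, H(X,Y) = H(X) + H(Y) = 2.92 + 2.22 = 5.14

5.14 bits


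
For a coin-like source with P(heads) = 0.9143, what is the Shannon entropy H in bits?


H = -p*log2(p) - (1-p)*log2(1-p). -0.9143*log2(0.9143) = 0.118183; -0.0857*log2(0.0857) = 0.303769. H = 0.118183 + 0.303769 = 0.422

0.422 bits


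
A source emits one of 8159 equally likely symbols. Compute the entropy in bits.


H = log2(n) = log2(8159) = 12.9942

12.9942 bits


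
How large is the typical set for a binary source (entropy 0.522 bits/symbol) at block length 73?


log2|A_typical| = nH = 73 * 0.522 = 38.106, so |A_typical| ~ 2^38.106 = 2.958e+11

2.958e+11


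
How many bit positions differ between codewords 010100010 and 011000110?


Count differing positions: . . ^ ^ . . ^ . . = 3 differences

3


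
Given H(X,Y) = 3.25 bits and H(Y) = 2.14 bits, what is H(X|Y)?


H(X|Y) = H(X,Y) - H(Y) = 3.25 - 2.14 = 1.11

1.11 bits


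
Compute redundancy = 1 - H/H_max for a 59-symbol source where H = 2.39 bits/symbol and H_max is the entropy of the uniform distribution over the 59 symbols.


H_max = log2(K) = log2(59) = 5.8826 bits/symbol. Redundancy = 1 - H/H_max = 1 - 2.39/5.8826 = 1 - 0.4063 = 0.5937

0.5937


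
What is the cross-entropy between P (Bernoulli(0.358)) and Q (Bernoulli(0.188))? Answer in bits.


H(P,Q) = -p*log2(q) - (1-p)*log2(1-q). -0.358*log2(0.188) = 0.863208; -0.642*log2(0.812) = 0.192888. H(P,Q) = 0.863208 + 0.192888 = 1.0561

1.0561 bits


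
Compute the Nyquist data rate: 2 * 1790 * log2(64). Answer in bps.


Rate = 2 * B * log2(M) = 2 * 1790 * 6.0 = 21480.0

21480.0 bps


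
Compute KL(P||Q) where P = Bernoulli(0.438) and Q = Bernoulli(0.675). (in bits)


KL = p*log2(p/q) + (1-p)*log2((1-p)/(1-q)) = 0.438*log2(0.438/0.675) + 0.562*log2(0.562/0.325) = 0.1708

0.1708 bits


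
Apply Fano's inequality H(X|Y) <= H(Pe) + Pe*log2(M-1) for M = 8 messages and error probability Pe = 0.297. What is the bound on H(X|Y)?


H(Pe) = -Pe*log2(Pe) - (1-Pe)*log2(1-Pe) = -0.297*log2(0.297) - 0.703*log2(0.703) = 0.520185 + 0.357408 = 0.8776. Pe*log2(M-1) = 0.297*log2(7) = 0.833784. Bound = H(Pe) + Pe*log2(M-1) = 0.520185 + 0.357408 + 0.833784 = 1.7114

1.7114 bits


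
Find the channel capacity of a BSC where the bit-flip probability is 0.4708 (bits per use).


H(p) = -p*log2(p) - (1-p)*log2(1-p) = -0.4708*log2(0.4708) - 0.5292*log2(0.5292) = 0.511672 + 0.485866 = 0.9975. C = 1 - H(p) = 1 - 0.9975 = 0.0025

0.0025 bits


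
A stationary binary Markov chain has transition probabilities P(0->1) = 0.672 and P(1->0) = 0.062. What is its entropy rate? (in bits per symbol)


Stationary distribution: pi_0 = p10/(p01+p10) = 0.0845, pi_1 = 0.9155. Entropy rate H' = pi_0*H(p01) + pi_1*H(p10) = 0.0845*0.9129 + 0.9155*0.3353 = 0.3841

0.3841 bits/symbol


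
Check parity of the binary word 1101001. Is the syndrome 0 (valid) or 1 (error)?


Syndrome = XOR of all bits = 1 XOR 1 XOR 0 XOR 1 XOR 0 XOR 0 XOR 1 = 0

0


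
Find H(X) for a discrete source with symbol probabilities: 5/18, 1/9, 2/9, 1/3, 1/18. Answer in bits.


H = -sum(p_i * log2(p_i)). Terms: -(5/18)*log2(5/18) = 0.513332; -(1/9)*log2(1/9) = 0.352214; -(2/9)*log2(2/9) = 0.482206; -(1/3)*log2(1/3) = 0.528321; -(1/18)*log2(1/18) = 0.231663. H = 0.513332 + 0.352214 + 0.482206 + 0.528321 + 0.231663 = 2.1077

2.1077 bits


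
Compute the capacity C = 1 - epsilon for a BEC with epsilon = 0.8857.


C = 1 - epsilon = 1 - 0.8857 = 0.1143

0.1143 bits


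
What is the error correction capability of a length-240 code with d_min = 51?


Correction capability = floor((d-1)/2) = floor((51-1)/2) = 25

25 errors


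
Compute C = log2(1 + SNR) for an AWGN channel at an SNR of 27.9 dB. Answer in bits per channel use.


SNR_linear = 10^(27.9/10) = 616.595; C = log2(1 + SNR_linear) = log2(1 + 616.595) = 9.2705

9.2705 bits/channel use


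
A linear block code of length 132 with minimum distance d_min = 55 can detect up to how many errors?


Detection capability = d_min - 1 = 55 - 1 = 54

54 errors


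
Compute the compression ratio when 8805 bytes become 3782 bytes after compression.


Ratio = original / compressed = 8805 / 3782 = 2.3281

2.3281


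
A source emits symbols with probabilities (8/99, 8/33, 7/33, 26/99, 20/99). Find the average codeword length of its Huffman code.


Huffman construction (repeatedly merge the two least-probable nodes; each merge adds 1 bit to every symbol beneath it): 8/99 + 20/99 = 28/99; 7/33 + 8/33 = 5/11; 26/99 + 28/99 = 6/11; 5/11 + 6/11 = 1. Resulting codeword lengths (in the order the probabilities were given): (3, 2, 2, 2, 3). L_avg = sum(p_i * l_i) = 8/99*3 + 8/33*2 + 7/33*2 + 26/99*2 + 20/99*3 = 226/99 = 2.2828

2.2828 bits


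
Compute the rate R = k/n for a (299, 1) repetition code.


Rate = k/n = 1/299

1/299


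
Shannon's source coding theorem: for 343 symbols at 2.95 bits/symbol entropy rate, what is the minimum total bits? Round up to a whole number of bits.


Minimum bits >= n * H = 343 * 2.95 = 1011.85, rounded up to a whole number of bits = 1012

1012 bits


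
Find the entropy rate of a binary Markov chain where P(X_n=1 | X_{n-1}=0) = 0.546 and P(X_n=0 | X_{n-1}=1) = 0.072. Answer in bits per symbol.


Stationary distribution: pi_0 = p10/(p01+p10) = 0.1165, pi_1 = 0.8835. Entropy rate H' = pi_0*H(p01) + pi_1*H(p10) = 0.1165*0.9939 + 0.8835*0.3733 = 0.4456

0.4456 bits/symbol


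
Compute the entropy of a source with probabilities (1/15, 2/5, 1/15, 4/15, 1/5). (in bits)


H = -sum(p_i * log2(p_i)). Terms: -(1/15)*log2(1/15) = 0.260459; -(2/5)*log2(2/5) = 0.528771; -(1/15)*log2(1/15) = 0.260459; -(4/15)*log2(4/15) = 0.508504; -(1/5)*log2(1/5) = 0.464386. H = 0.260459 + 0.528771 + 0.260459 + 0.508504 + 0.464386 = 2.0226

2.0226 bits


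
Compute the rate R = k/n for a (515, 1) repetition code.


Rate = k/n = 1/515

1/515


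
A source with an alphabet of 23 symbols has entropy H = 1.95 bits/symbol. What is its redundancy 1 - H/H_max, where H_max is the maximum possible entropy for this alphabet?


H_max = log2(K) = log2(23) = 4.5236 bits/symbol. Redundancy = 1 - H/H_max = 1 - 1.95/4.5236 = 1 - 0.4311 = 0.5689

0.5689


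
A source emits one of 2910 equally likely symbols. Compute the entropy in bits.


H = log2(n) = log2(2910) = 11.5068

11.5068 bits


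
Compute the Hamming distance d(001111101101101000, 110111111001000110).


Count differing positions: ^ ^ ^ . . . . ^ . ^ . . ^ . ^ ^ ^ . = 9 differences

9


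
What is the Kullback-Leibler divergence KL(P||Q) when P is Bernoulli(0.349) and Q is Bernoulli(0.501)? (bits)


KL = p*log2(p/q) + (1-p)*log2((1-p)/(1-q)) = 0.349*log2(0.349/0.501) + 0.651*log2(0.651/0.499) = 0.0677

0.0677 bits


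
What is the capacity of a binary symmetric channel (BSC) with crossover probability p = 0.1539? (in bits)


H(p) = -p*log2(p) - (1-p)*log2(1-p) = -0.1539*log2(0.1539) - 0.8461*log2(0.8461) = 0.415520 + 0.203995 = 0.6195. C = 1 - H(p) = 1 - 0.6195 = 0.3805

0.3805 bits


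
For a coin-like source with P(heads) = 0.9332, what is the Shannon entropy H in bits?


H = -p*log2(p) - (1-p)*log2(1-p). -0.9332*log2(0.9332) = 0.093079; -0.0668*log2(0.0668) = 0.260788. H = 0.093079 + 0.260788 = 0.3539

0.3539 bits


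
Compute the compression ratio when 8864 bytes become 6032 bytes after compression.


Ratio = original / compressed = 8864 / 6032 = 1.4695

1.4695


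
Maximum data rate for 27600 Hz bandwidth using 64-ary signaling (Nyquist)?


Rate = 2 * B * log2(M) = 2 * 27600 * 6.0 = 331200.0

331200.0 bps


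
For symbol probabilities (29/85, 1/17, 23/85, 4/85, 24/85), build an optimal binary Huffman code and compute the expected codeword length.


Huffman construction (repeatedly merge the two least-probable nodes; each merge adds 1 bit to every symbol beneath it): 4/85 + 1/17 = 9/85; 9/85 + 23/85 = 32/85; 24/85 + 29/85 = 53/85; 32/85 + 53/85 = 1. Resulting codeword lengths (in the order the probabilities were given): (2, 3, 2, 3, 2). L_avg = sum(p_i * l_i) = 29/85*2 + 1/17*3 + 23/85*2 + 4/85*3 + 24/85*2 = 179/85 = 2.1059

2.1059 bits


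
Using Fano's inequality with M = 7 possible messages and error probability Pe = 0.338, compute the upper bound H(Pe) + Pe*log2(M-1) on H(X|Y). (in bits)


H(Pe) = -Pe*log2(Pe) - (1-Pe)*log2(1-Pe) = -0.338*log2(0.338) - 0.662*log2(0.662) = 0.528938 + 0.393954 = 0.9229. Pe*log2(M-1) = 0.338*log2(6) = 0.873717. Bound = H(Pe) + Pe*log2(M-1) = 0.528938 + 0.393954 + 0.873717 = 1.7966

1.7966 bits


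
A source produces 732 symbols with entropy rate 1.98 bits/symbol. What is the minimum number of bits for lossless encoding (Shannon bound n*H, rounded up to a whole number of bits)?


Minimum bits >= n * H = 732 * 1.98 = 1449.36, rounded up to a whole number of bits = 1450

1450 bits


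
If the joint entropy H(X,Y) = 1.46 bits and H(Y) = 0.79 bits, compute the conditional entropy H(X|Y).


H(X|Y) = H(X,Y) - H(Y) = 1.46 - 0.79 = 0.67

0.67 bits


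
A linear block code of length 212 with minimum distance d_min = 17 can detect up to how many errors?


Detection capability = d_min - 1 = 17 - 1 = 16

16 errors


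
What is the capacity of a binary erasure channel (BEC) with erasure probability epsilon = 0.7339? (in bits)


C = 1 - epsilon = 1 - 0.7339 = 0.2661

0.2661 bits


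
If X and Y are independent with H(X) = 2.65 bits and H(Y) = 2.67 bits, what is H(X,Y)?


For independent variables, H(X,Y) = H(X) + H(Y) = 2.65 + 2.67 = 5.32

5.32 bits


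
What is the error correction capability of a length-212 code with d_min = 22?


Correction capability = floor((d-1)/2) = floor((22-1)/2) = 10

10 errors


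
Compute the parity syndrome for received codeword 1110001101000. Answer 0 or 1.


Syndrome = XOR of all bits = 1 XOR 1 XOR 1 XOR 0 XOR 0 XOR 0 XOR 1 XOR 1 XOR 0 XOR 1 XOR 0 XOR 0 XOR 0 = 0

0


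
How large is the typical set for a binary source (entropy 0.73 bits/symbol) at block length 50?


log2|A_typical| = nH = 50 * 0.73 = 36.5, so |A_typical| ~ 2^36.5 = 9.718e+10

9.718e+10


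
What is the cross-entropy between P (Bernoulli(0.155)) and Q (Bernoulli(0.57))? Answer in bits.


H(P,Q) = -p*log2(q) - (1-p)*log2(1-q). -0.155*log2(0.57) = 0.125700; -0.845*log2(0.43) = 1.028865. H(P,Q) = 0.125700 + 1.028865 = 1.1546

1.1546 bits


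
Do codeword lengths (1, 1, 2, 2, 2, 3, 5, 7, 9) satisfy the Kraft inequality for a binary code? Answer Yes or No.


Kraft sum = sum(2^(-l_i)) = 1.916, need <= 1. Result: violated (a binary prefix-free code with these lengths cannot exist)

No


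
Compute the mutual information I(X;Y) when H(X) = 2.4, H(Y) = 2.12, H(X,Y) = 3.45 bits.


I(X;Y) = H(X) + H(Y) - H(X,Y) = 2.4 + 2.12 - 3.45 = 1.07

1.07 bits


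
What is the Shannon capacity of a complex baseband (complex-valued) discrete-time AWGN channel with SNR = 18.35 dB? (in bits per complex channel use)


SNR_linear = 10^(18.35/10) = 68.3912; C = log2(1 + SNR_linear) = log2(1 + 68.3912) = 6.1167

6.1167 bits/channel use


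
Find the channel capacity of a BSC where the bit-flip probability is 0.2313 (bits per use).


H(p) = -p*log2(p) - (1-p)*log2(1-p) = -0.2313*log2(0.2313) - 0.7687*log2(0.7687) = 0.488543 + 0.291727 = 0.7803. C = 1 - H(p) = 1 - 0.7803 = 0.2197

0.2197 bits
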